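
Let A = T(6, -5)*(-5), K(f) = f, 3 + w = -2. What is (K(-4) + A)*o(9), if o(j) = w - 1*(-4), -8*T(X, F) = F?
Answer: 57/8 ≈ 7.1250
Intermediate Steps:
w = -5 (w = -3 - 2 = -5)
T(X, F) = -F/8
o(j) = -1 (o(j) = -5 - 1*(-4) = -5 + 4 = -1)
A = -25/8 (A = -⅛*(-5)*(-5) = (5/8)*(-5) = -25/8 ≈ -3.1250)
(K(-4) + A)*o(9) = (-4 - 25/8)*(-1) = -57/8*(-1) = 57/8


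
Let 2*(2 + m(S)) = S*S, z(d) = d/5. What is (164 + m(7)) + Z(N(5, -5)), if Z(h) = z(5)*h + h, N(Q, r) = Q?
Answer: 393/2 ≈ 196.50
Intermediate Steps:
z(d) = d/5 (z(d) = d*(⅕) = d/5)
Z(h) = 2*h (Z(h) = ((⅕)*5)*h + h = 1*h + h = h + h = 2*h)
m(S) = -2 + S²/2 (m(S) = -2 + (S*S)/2 = -2 + S²/2)
(164 + m(7)) + Z(N(5, -5)) = (164 + (-2 + (½)*7²)) + 2*5 = (164 + (-2 + (½)*49)) + 10 = (164 + (-2 + 49/2)) + 10 = (164 + 45/2) + 10 = 373/2 + 10 = 393/2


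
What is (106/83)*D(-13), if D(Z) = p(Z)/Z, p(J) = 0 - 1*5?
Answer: 530/1079 ≈ 0.49120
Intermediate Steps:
p(J) = -5 (p(J) = 0 - 5 = -5)
D(Z) = -5/Z
(106/83)*D(-13) = (106/83)*(-5/(-13)) = (106*(1/83))*(-5*(-1/13)) = (106/83)*(5/13) = 530/1079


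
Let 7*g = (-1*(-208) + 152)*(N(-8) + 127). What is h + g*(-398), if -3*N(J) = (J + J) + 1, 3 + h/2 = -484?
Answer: -18919778/7 ≈ -2.7028e+6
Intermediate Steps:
h = -974 (h = -6 + 2*(-484) = -6 - 968 = -974)
N(J) = -1/3 - 2*J/3 (N(J) = -((J + J) + 1)/3 = -(2*J + 1)/3 = -(1 + 2*J)/3 = -1/3 - 2*J/3)
g = 47520/7 (g = ((-1*(-208) + 152)*((-1/3 - 2/3*(-8)) + 127))/7 = ((208 + 152)*((-1/3 + 16/3) + 127))/7 = (360*(5 + 127))/7 = (360*132)/7 = (1/7)*47520 = 47520/7 ≈ 6788.6)
h + g*(-398) = -974 + (47520/7)*(-398) = -974 - 18912960/7 = -18919778/7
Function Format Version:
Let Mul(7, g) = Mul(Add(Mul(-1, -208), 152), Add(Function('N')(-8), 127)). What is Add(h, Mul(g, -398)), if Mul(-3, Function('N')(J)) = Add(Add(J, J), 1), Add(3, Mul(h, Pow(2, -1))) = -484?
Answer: Rational(-18919778, 7) ≈ -2.7028e+6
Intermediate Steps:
h = -974 (h = Add(-6, Mul(2, -484)) = Add(-6, -968) = -974)
Function('N')(J) = Add(Rational(-1, 3), Mul(Rational(-2, 3), J)) (Function('N')(J) = Mul(Rational(-1, 3), Add(Add(J, J), 1)) = Mul(Rational(-1, 3), Add(Mul(2, J), 1)) = Mul(Rational(-1, 3), Add(1, Mul(2, J))) = Add(Rational(-1, 3), Mul(Rational(-2, 3), J)))
g = Rational(47520, 7) (g = Mul(Rational(1, 7), Mul(Add(Mul(-1, -208), 152), Add(Add(Rational(-1, 3), Mul(Rational(-2, 3), -8)), 127))) = Mul(Rational(1, 7), Mul(Add(208, 152), Add(Add(Rational(-1, 3), Rational(16, 3)), 127))) = Mul(Rational(1, 7), Mul(360, Add(5, 127))) = Mul(Rational(1, 7), Mul(360, 132)) = Mul(Rational(1, 7), 47520) = Rational(47520, 7) ≈ 6788.6)
Add(h, Mul(g, -398)) = Add(-974, Mul(Rational(47520, 7), -398)) = Add(-974, Rational(-18912960, 7)) = Rational(-18919778, 7)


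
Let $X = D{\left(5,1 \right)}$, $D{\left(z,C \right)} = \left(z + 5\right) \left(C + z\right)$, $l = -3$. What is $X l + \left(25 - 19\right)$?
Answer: $-174$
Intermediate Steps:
$D{\left(z,C \right)} = \left(5 + z\right) \left(C + z\right)$
$X = 60$ ($X = 5^{2} + 5 \cdot 1 + 5 \cdot 5 + 1 \cdot 5 = 25 + 5 + 25 + 5 = 60$)
$X l + \left(25 - 19\right) = 60 \left(-3\right) + \left(25 - 19\right) = -180 + \left(25 - 19\right) = -180 + 6 = -174$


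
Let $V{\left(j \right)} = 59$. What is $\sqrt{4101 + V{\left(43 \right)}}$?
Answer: $8 \sqrt{65} \approx 64.498$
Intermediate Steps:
$\sqrt{4101 + V{\left(43 \right)}} = \sqrt{4101 + 59} = \sqrt{4160} = 8 \sqrt{65}$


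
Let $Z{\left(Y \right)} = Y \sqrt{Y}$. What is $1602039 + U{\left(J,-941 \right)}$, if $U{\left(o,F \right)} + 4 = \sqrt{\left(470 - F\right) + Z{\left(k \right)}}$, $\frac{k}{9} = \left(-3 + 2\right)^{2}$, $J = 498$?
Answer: $1602035 + \sqrt{1438} \approx 1.6021 \cdot 10^{6}$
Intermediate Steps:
$k = 9$ ($k = 9 \left(-3 + 2\right)^{2} = 9 \left(-1\right)^{2} = 9 \cdot 1 = 9$)
$Z{\left(Y \right)} = Y^{\frac{3}{2}}$
$U{\left(o,F \right)} = -4 + \sqrt{497 - F}$ ($U{\left(o,F \right)} = -4 + \sqrt{\left(470 - F\right) + 9^{\frac{3}{2}}} = -4 + \sqrt{\left(470 - F\right) + 27} = -4 + \sqrt{497 - F}$)
$1602039 + U{\left(J,-941 \right)} = 1602039 - \left(4 - \sqrt{497 - -941}\right) = 1602039 - \left(4 - \sqrt{497 + 941}\right) = 1602039 - \left(4 - \sqrt{1438}\right) = 1602035 + \sqrt{1438}$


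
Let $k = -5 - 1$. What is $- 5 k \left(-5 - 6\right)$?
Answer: $-330$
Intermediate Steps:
$k = -6$ ($k = -5 - 1 = -6$)
$- 5 k \left(-5 - 6\right) = \left(-5\right) \left(-6\right) \left(-5 - 6\right) = 30 \left(-5 - 6\right) = 30 \left(-11\right) = -330$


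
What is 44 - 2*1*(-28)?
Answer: 100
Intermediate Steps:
44 - 2*1*(-28) = 44 - 2*(-28) = 44 + 56 = 100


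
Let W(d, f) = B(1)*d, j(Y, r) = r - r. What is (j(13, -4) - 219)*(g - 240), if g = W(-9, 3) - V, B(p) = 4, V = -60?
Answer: 47304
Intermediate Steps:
j(Y, r) = 0
W(d, f) = 4*d
g = 24 (g = 4*(-9) - 1*(-60) = -36 + 60 = 24)
(j(13, -4) - 219)*(g - 240) = (0 - 219)*(24 - 240) = -219*(-216) = 47304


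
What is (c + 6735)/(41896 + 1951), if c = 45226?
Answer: 51961/43847 ≈ 1.1851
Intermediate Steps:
(c + 6735)/(41896 + 1951) = (45226 + 6735)/(41896 + 1951) = 51961/43847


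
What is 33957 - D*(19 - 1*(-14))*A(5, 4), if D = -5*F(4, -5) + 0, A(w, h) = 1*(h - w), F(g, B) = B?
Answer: 34782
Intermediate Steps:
A(w, h) = h - w
D = 25 (D = -5*(-5) + 0 = 25 + 0 = 25)
33957 - D*(19 - 1*(-14))*A(5, 4) = 33957 - 25*(19 - 1*(-14))*(4 - 1*5) = 33957 - 25*(19 + 14)*(4 - 5) = 33957 - 25*33*(-1) = 33957 - 825*(-1) = 33957 - 1*(-825) = 33957 + 825 = 34782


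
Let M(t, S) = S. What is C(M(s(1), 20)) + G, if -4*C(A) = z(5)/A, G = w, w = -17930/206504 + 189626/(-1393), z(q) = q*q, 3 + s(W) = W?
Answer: -78546795533/575320144 ≈ -136.53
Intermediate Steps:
s(W) = -3 + W
z(q) = q²
w = -19591751997/143830036 (w = -17930*1/206504 + 189626*(-1/1393) = -8965/103252 - 189626/1393 = -19591751997/143830036 ≈ -136.21)
G = -19591751997/143830036 ≈ -136.21
C(A) = -25/(4*A) (C(A) = -5²/(4*A) = -25/(4*A))
C(M(s(1), 20)) + G = -25/4/20 - 19591751997/143830036 = -25/4*1/20 - 19591751997/143830036 = -5/16 - 19591751997/143830036 = -78546795533/575320144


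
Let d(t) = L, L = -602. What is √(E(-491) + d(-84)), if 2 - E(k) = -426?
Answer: I*√174 ≈ 13.191*I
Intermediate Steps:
E(k) = 428 (E(k) = 2 - 1*(-426) = 2 + 426 = 428)
d(t) = -602
√(E(-491) + d(-84)) = √(428 - 602) = √(-174) = I*√174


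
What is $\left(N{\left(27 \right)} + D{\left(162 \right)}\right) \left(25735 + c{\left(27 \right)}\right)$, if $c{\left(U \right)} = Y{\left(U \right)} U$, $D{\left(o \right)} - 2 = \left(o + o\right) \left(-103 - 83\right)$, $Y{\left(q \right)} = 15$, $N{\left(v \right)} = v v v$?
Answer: $-1060735060$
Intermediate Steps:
$N{\left(v \right)} = v^{3}$ ($N{\left(v \right)} = v^{2} v = v^{3}$)
$D{\left(o \right)} = 2 - 372 o$ ($D{\left(o \right)} = 2 + \left(o + o\right) \left(-103 - 83\right) = 2 + 2 o \left(-186\right) = 2 - 372 o$)
$c{\left(U \right)} = 15 U$
$\left(N{\left(27 \right)} + D{\left(162 \right)}\right) \left(25735 + c{\left(27 \right)}\right) = \left(27^{3} + \left(2 - 60264\right)\right) \left(25735 + 15 \cdot 27\right) = \left(19683 + \left(2 - 60264\right)\right) \left(25735 + 405\right) = \left(19683 - 60262\right) 26140 = \left(-40579\right) 26140 = -1060735060$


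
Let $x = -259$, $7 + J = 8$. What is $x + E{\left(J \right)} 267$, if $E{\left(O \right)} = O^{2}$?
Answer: $8$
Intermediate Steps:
$J = 1$ ($J = -7 + 8 = 1$)
$x + E{\left(J \right)} 267 = -259 + 1^{2} \cdot 267 = -259 + 1 \cdot 267 = -259 + 267 = 8$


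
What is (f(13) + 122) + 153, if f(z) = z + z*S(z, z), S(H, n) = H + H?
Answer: 626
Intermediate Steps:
S(H, n) = 2*H
f(z) = z + 2*z**2 (f(z) = z + z*(2*z) = z + 2*z**2)
(f(13) + 122) + 153 = (13*(1 + 2*13) + 122) + 153 = (13*(1 + 26) + 122) + 153 = (13*27 + 122) + 153 = (351 + 122) + 153 = 473 + 153 = 626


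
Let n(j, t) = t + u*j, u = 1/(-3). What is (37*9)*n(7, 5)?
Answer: 888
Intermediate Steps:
u = -1/3 ≈ -0.33333
n(j, t) = t - j/3
(37*9)*n(7, 5) = (37*9)*(5 - 1/3*7) = 333*(5 - 7/3) = 333*(8/3) = 888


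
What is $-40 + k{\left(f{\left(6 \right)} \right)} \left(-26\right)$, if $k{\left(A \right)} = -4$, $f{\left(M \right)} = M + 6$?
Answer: $64$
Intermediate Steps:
$f{\left(M \right)} = 6 + M$
$-40 + k{\left(f{\left(6 \right)} \right)} \left(-26\right) = -40 - -104 = -40 + 104 = 64$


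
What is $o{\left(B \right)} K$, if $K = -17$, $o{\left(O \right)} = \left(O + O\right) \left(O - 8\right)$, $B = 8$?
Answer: $0$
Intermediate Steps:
$o{\left(O \right)} = 2 O \left(-8 + O\right)$
$o{\left(B \right)} K = 2 \cdot 8 \left(-8 + 8\right) \left(-17\right) = 2 \cdot 8 \cdot 0 \left(-17\right) = 0 \left(-17\right) = 0$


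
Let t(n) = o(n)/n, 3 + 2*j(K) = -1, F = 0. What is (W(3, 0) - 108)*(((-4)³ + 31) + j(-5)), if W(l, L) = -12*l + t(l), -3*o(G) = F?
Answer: 5040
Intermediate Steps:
o(G) = 0 (o(G) = -⅓*0 = 0)
j(K) = -2 (j(K) = -3/2 + (½)*(-1) = -3/2 - ½ = -2)
t(n) = 0 (t(n) = 0/n = 0)
W(l, L) = -12*l (W(l, L) = -12*l + 0 = -12*l)
(W(3, 0) - 108)*(((-4)³ + 31) + j(-5)) = (-12*3 - 108)*(((-4)³ + 31) - 2) = (-36 - 108)*((-64 + 31) - 2) = -144*(-33 - 2) = -144*(-35) = 5040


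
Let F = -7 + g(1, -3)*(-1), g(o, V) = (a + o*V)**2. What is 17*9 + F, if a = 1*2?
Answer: 145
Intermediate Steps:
a = 2
g(o, V) = (2 + V*o)**2 (g(o, V) = (2 + o*V)**2 = (2 + V*o)**2)
F = -8 (F = -7 + (2 - 3*1)**2*(-1) = -7 + (2 - 3)**2*(-1) = -7 + (-1)**2*(-1) = -7 + 1*(-1) = -7 - 1 = -8)
17*9 + F = 17*9 - 8 = 153 - 8 = 145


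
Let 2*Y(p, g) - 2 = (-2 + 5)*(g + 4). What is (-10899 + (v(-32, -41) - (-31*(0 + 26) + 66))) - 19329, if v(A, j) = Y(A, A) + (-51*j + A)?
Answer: -27470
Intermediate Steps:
Y(p, g) = 7 + 3*g/2 (Y(p, g) = 1 + ((-2 + 5)*(g + 4))/2 = 1 + (3*(4 + g))/2 = 1 + (12 + 3*g)/2 = 1 + (6 + 3*g/2) = 7 + 3*g/2)
v(A, j) = 7 - 51*j + 5*A/2 (v(A, j) = (7 + 3*A/2) + (-51*j + A) = (7 + 3*A/2) + (A - 51*j) = 7 - 51*j + 5*A/2)
(-10899 + (v(-32, -41) - (-31*(0 + 26) + 66))) - 19329 = (-10899 + ((7 - 51*(-41) + (5/2)*(-32)) - (-31*(0 + 26) + 66))) - 19329 = (-10899 + ((7 + 2091 - 80) - (-31*26 + 66))) - 19329 = (-10899 + (2018 - (-806 + 66))) - 19329 = (-10899 + (2018 - 1*(-740))) - 19329 = (-10899 + (2018 + 740)) - 19329 = (-10899 + 2758) - 19329 = -8141 - 19329 = -27470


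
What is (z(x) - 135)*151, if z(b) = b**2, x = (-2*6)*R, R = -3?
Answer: 175311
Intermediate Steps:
x = 36 (x = -2*6*(-3) = -12*(-3) = 36)
(z(x) - 135)*151 = (36**2 - 135)*151 = (1296 - 135)*151 = 1161*151 = 175311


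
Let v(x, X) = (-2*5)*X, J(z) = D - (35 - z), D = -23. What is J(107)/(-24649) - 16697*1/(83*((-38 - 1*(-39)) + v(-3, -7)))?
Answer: -411853110/145256557 ≈ -2.8354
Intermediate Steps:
J(z) = -58 + z (J(z) = -23 - (35 - z) = -23 + (-35 + z) = -58 + z)
v(x, X) = -10*X
J(107)/(-24649) - 16697*1/(83*((-38 - 1*(-39)) + v(-3, -7))) = (-58 + 107)/(-24649) - 16697*1/(83*((-38 - 1*(-39)) - 10*(-7))) = 49*(-1/24649) - 16697*1/(83*((-38 + 39) + 70)) = -49/24649 - 16697*1/(83*(1 + 70)) = -49/24649 - 16697/(71*83) = -49/24649 - 16697/5893 = -411853110/145256557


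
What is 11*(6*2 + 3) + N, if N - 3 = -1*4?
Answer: 164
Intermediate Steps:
N = -1 (N = 3 - 1*4 = 3 - 4 = -1)
11*(6*2 + 3) + N = 11*(6*2 + 3) - 1 = 11*(12 + 3) - 1 = 11*15 - 1 = 165 - 1 = 164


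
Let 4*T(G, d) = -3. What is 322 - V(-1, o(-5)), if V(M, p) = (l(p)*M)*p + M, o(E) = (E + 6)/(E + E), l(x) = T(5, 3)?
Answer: 12923/40 ≈ 323.08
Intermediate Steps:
T(G, d) = -¾ (T(G, d) = (¼)*(-3) = -¾)
l(x) = -¾
o(E) = (6 + E)/(2*E) (o(E) = (6 + E)/((2*E)) = (6 + E)*(1/(2*E)) = (6 + E)/(2*E))
V(M, p) = M - 3*M*p/4 (V(M, p) = (-3*M/4)*p + M = -3*M*p/4 + M = M - 3*M*p/4)
322 - V(-1, o(-5)) = 322 - (-1)*(4 - 3*(6 - 5)/(2*(-5)))/4 = 322 - (-1)*(4 - 3*(-1)/(2*5))/4 = 322 - (-1)*(4 - 3*(-⅒))/4 = 322 - (-1)*(4 + 3/10)/4 = 322 - (-1)*43/(4*10) = 322 - 1*(-43/40) = 322 + 43/40 = 12923/40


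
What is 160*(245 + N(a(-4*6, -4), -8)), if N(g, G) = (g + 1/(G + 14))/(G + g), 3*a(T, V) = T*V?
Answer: 354730/9 ≈ 39414.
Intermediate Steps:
a(T, V) = T*V/3 (a(T, V) = (T*V)/3 = T*V/3)
N(g, G) = (g + 1/(14 + G))/(G + g)
160*(245 + N(a(-4*6, -4), -8)) = 160*(245 + (1 + 14*((⅓)*(-4*6)*(-4)) - 8*(-4*6)*(-4)/3)/((-8)² + 14*(-8) + 14*((⅓)*(-4*6)*(-4)) - 8*(-4*6)*(-4)/3)) = 160*(245 + (1 + 14*((⅓)*(-24)*(-4)) - 8*(-24)*(-4)/3)/(64 - 112 + 14*((⅓)*(-24)*(-4)) - 8*(-24)*(-4)/3)) = 160*(245 + (1 + 14*32 - 8*32)/(64 - 112 + 14*32 - 8*32)) = 160*(245 + (1 + 448 - 256)/(64 - 112 + 448 - 256)) = 160*(245 + 193/144) = 160*(35473/144) = 354730/9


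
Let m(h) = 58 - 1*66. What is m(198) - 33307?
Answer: -33315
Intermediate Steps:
m(h) = -8 (m(h) = 58 - 66 = -8)
m(198) - 33307 = -8 - 33307 = -33315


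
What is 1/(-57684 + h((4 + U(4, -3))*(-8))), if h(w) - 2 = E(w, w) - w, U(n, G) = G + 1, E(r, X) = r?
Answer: -1/57682 ≈ -1.7336e-5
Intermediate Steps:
U(n, G) = 1 + G
h(w) = 2 (h(w) = 2 + (w - w) = 2 + 0 = 2)
1/(-57684 + h((4 + U(4, -3))*(-8))) = 1/(-57684 + 2) = 1/(-57682) = -1/57682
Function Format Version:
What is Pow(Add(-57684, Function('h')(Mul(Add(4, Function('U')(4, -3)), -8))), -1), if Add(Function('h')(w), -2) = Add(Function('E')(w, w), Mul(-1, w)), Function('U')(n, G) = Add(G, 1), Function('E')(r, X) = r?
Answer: Rational(-1, 57682) ≈ -1.7336e-5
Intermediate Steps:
Function('U')(n, G) = Add(1, G)
Function('h')(w) = 2 (Function('h')(w) = Add(2, Add(w, Mul(-1, w))) = Add(2, 0) = 2)
Pow(Add(-57684, Function('h')(Mul(Add(4, Function('U')(4, -3)), -8))), -1) = Pow(Add(-57684, 2), -1) = Pow(-57682, -1) = Rational(-1, 57682)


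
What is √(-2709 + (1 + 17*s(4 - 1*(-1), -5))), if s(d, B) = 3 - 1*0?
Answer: I*√2657 ≈ 51.546*I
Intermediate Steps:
s(d, B) = 3 (s(d, B) = 3 + 0 = 3)
√(-2709 + (1 + 17*s(4 - 1*(-1), -5))) = √(-2709 + (1 + 17*3)) = √(-2709 + (1 + 51)) = √(-2709 + 52) = √(-2657) = I*√2657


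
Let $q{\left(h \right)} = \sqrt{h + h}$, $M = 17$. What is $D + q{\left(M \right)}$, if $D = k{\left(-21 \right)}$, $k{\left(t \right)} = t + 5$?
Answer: $-16 + \sqrt{34} \approx -10.169$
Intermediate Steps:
$q{\left(h \right)} = \sqrt{2} \sqrt{h}$ ($q{\left(h \right)} = \sqrt{2 h} = \sqrt{2} \sqrt{h}$)
$k{\left(t \right)} = 5 + t$
$D = -16$ ($D = 5 - 21 = -16$)
$D + q{\left(M \right)} = -16 + \sqrt{2} \sqrt{17} = -16 + \sqrt{34}$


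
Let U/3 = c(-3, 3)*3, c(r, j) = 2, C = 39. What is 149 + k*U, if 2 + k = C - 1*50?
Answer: -85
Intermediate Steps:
k = -13 (k = -2 + (39 - 1*50) = -2 + (39 - 50) = -2 - 11 = -13)
U = 18 (U = 3*(2*3) = 3*6 = 18)
149 + k*U = 149 - 13*18 = 149 - 234 = -85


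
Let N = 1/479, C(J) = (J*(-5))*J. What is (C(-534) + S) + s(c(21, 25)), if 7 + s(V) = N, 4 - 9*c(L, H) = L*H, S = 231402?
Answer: -572110414/479 ≈ -1.1944e+6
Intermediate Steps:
C(J) = -5*J² (C(J) = (-5*J)*J = -5*J²)
c(L, H) = 4/9 - H*L/9 (c(L, H) = 4/9 - L*H/9 = 4/9 - H*L/9)
N = 1/479 ≈ 0.0020877
s(V) = -3352/479 (s(V) = -7 + 1/479 = -3352/479)
(C(-534) + S) + s(c(21, 25)) = (-5*(-534)² + 231402) - 3352/479 = (-5*285156 + 231402) - 3352/479 = (-1425780 + 231402) - 3352/479 = -1194378 - 3352/479 = -572110414/479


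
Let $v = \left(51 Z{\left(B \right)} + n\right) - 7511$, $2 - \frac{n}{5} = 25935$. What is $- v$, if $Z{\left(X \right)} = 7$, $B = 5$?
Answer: $136819$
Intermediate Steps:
$n = -129665$ ($n = 10 - 129675 = -129665$)
$v = -136819$ ($v = \left(51 \cdot 7 - 129665\right) - 7511 = \left(357 - 129665\right) - 7511 = -129308 - 7511 = -136819$)
$- v = \left(-1\right) \left(-136819\right) = 136819$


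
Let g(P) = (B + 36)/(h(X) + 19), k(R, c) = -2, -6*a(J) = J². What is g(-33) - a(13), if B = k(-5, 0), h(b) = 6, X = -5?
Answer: 4429/150 ≈ 29.527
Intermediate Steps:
a(J) = -J²/6
B = -2
g(P) = 34/25 (g(P) = (-2 + 36)/(6 + 19) = 34/25)
g(-33) - a(13) = 34/25 - (-1)*13²/6 = 34/25 - (-1)*169/6 = 34/25 - 1*(-169/6) = 34/25 + 169/6 = 4429/150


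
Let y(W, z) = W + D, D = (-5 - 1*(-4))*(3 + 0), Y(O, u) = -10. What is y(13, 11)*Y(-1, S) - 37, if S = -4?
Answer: -137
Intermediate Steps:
D = -3 (D = (-5 + 4)*3 = -1*3 = -3)
y(W, z) = -3 + W (y(W, z) = W - 3 = -3 + W)
y(13, 11)*Y(-1, S) - 37 = (-3 + 13)*(-10) - 37 = 10*(-10) - 37 = -100 - 37 = -137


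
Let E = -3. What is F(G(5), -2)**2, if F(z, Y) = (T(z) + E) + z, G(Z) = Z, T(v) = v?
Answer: 49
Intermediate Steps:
F(z, Y) = -3 + 2*z (F(z, Y) = (z - 3) + z = (-3 + z) + z = -3 + 2*z)
F(G(5), -2)**2 = (-3 + 2*5)**2 = (-3 + 10)**2 = 7**2 = 49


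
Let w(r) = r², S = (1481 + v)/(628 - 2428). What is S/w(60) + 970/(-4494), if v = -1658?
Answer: -349155809/1617840000 ≈ -0.21582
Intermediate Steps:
S = 59/600 (S = (1481 - 1658)/(628 - 2428) = -177/(-1800) = -177*(-1/1800) = 59/600 ≈ 0.098333)
S/w(60) + 970/(-4494) = 59/(600*(60²)) + 970/(-4494) = (59/600)/3600 + 970*(-1/4494) = (59/600)*(1/3600) - 485/2247 = 59/2160000 - 485/2247 = -349155809/1617840000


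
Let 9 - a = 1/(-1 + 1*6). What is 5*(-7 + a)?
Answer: 9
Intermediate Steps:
a = 44/5 (a = 9 - 1/(-1 + 1*6) = 9 - 1/(-1 + 6) = 9 - 1/5 = 44/5 ≈ 8.8000)
5*(-7 + a) = 5*(-7 + 44/5) = 5*(9/5) = 9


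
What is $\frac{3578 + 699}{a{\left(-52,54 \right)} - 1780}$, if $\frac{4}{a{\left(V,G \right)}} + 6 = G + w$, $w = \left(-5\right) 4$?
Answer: $- \frac{29939}{12459} \approx -2.403$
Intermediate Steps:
$w = -20$
$a{\left(V,G \right)} = \frac{4}{-26 + G}$ ($a{\left(V,G \right)} = \frac{4}{-6 + \left(G - 20\right)} = \frac{4}{-6 + \left(-20 + G\right)} = \frac{4}{-26 + G}$)
$\frac{3578 + 699}{a{\left(-52,54 \right)} - 1780} = \frac{3578 + 699}{\frac{4}{-26 + 54} - 1780} = \frac{4277}{\frac{4}{28} - 1780} = \frac{4277}{4 \cdot \frac{1}{28} - 1780} = \frac{4277}{\frac{1}{7} - 1780} = \frac{4277}{- \frac{12459}{7}} = 4277 \left(- \frac{7}{12459}\right) = - \frac{29939}{12459}$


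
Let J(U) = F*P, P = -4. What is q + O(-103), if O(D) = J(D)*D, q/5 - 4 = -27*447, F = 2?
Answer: -59501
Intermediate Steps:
q = -60325 (q = 20 + 5*(-27*447) = 20 + 5*(-12069) = 20 - 60345 = -60325)
J(U) = -8 (J(U) = 2*(-4) = -8)
O(D) = -8*D
q + O(-103) = -60325 - 8*(-103) = -60325 + 824 = -59501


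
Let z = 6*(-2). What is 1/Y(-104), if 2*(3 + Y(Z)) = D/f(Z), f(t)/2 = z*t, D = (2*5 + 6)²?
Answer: -39/115 ≈ -0.33913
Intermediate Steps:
z = -12
D = 256 (D = (10 + 6)² = 16² = 256)
f(t) = -24*t (f(t) = 2*(-12*t) = -24*t)
Y(Z) = -3 - 16/(3*Z) (Y(Z) = -3 + (256/((-24*Z)))/2 = -3 + (256*(-1/(24*Z)))/2 = -3 + (-32/(3*Z))/2 = -3 - 16/(3*Z))
1/Y(-104) = 1/(-3 - 16/3/(-104)) = 1/(-3 - 16/3*(-1/104)) = 1/(-3 + 2/39) = 1/(-115/39) = -39/115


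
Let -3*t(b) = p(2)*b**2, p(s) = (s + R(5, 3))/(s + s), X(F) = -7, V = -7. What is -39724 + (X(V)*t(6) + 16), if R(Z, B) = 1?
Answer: -39645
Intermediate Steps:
p(s) = (1 + s)/(2*s) (p(s) = (s + 1)/(s + s) = (1 + s)/((2*s)) = (1 + s)*(1/(2*s)) = (1 + s)/(2*s))
t(b) = -b**2/4 (t(b) = -(1/2)*(1 + 2)/2*b**2/3 = -(1/2)*(1/2)*3*b**2/3 = -b**2/4)
-39724 + (X(V)*t(6) + 16) = -39724 + (-(-7)*6**2/4 + 16) = -39724 + (-(-7)*36/4 + 16) = -39724 + (-7*(-9) + 16) = -39724 + (63 + 16) = -39724 + 79 = -39645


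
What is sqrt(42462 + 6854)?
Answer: 2*sqrt(12329) ≈ 222.07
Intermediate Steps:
sqrt(42462 + 6854) = sqrt(49316) = 2*sqrt(12329)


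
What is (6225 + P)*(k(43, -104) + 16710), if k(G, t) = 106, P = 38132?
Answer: 745907312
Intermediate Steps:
(6225 + P)*(k(43, -104) + 16710) = (6225 + 38132)*(106 + 16710) = 44357*16816 = 745907312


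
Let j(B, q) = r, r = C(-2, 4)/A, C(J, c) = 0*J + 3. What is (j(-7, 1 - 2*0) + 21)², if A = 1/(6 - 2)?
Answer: 1089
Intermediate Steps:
C(J, c) = 3 (C(J, c) = 0 + 3 = 3)
A = ¼ (A = 1/4 = ¼ ≈ 0.25000)
r = 12 (r = 3/(¼) = 3*4 = 12)
j(B, q) = 12
(j(-7, 1 - 2*0) + 21)² = (12 + 21)² = 33² = 1089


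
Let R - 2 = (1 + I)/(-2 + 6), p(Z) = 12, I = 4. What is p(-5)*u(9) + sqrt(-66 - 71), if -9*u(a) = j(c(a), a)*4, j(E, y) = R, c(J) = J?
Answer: -52/3 + I*sqrt(137) ≈ -17.333 + 11.705*I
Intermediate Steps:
R = 13/4 (R = 2 + (1 + 4)/(-2 + 6) = 2 + 5/4 = 13/4 ≈ 3.2500)
j(E, y) = 13/4
u(a) = -13/9 (u(a) = -13*4/36 = -1/9*13 = -13/9)
p(-5)*u(9) + sqrt(-66 - 71) = 12*(-13/9) + sqrt(-66 - 71) = -52/3 + sqrt(-137) = -52/3 + I*sqrt(137)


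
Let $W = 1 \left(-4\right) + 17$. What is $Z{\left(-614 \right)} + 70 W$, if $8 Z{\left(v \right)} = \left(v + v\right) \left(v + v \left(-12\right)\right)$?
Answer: $-1035829$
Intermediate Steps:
$W = 13$ ($W = -4 + 17 = 13$)
$Z{\left(v \right)} = - \frac{11 v^{2}}{4}$ ($Z{\left(v \right)} = \frac{\left(v + v\right) \left(v + v \left(-12\right)\right)}{8} = \frac{2 v \left(v - 12 v\right)}{8} = \frac{2 v \left(- 11 v\right)}{8} = \frac{\left(-22\right) v^{2}}{8} = - \frac{11 v^{2}}{4}$)
$Z{\left(-614 \right)} + 70 W = - \frac{11 \left(-614\right)^{2}}{4} + 70 \cdot 13 = \left(- \frac{11}{4}\right) 376996 + 910 = -1036739 + 910 = -1035829$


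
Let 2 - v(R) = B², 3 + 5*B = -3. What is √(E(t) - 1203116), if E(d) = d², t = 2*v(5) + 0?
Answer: 2*I*√187986679/25 ≈ 1096.9*I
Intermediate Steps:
B = -6/5 (B = -⅗ + (⅕)*(-3) = -⅗ - ⅗ = -6/5 ≈ -1.2000)
v(R) = 14/25 (v(R) = 2 - (-6/5)² = 2 - 1*36/25 = 2 - 36/25 = 14/25)
t = 28/25 (t = 2*(14/25) + 0 = 28/25 + 0 = 28/25 ≈ 1.1200)
√(E(t) - 1203116) = √((28/25)² - 1203116) = √(784/625 - 1203116) = √(-751946716/625) = 2*I*√187986679/25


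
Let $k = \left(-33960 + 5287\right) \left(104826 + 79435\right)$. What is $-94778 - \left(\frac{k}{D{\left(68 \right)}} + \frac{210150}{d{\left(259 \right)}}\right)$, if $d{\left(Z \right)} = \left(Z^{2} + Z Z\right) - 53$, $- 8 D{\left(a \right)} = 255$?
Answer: $- \frac{70019292388496}{422195} \approx -1.6585 \cdot 10^{8}$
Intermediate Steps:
$k = -5283315653$ ($k = \left(-28673\right) 184261 = -5283315653$)
$D{\left(a \right)} = - \frac{255}{8}$ ($D{\left(a \right)} = \left(- \frac{1}{8}\right) 255 = - \frac{255}{8}$)
$d{\left(Z \right)} = -53 + 2 Z^{2}$ ($d{\left(Z \right)} = \left(Z^{2} + Z^{2}\right) - 53 = 2 Z^{2} - 53 = -53 + 2 Z^{2}$)
$-94778 - \left(\frac{k}{D{\left(68 \right)}} + \frac{210150}{d{\left(259 \right)}}\right) = -94778 - \left(- \frac{5283315653}{- \frac{255}{8}} + \frac{210150}{-53 + 2 \cdot 259^{2}}\right) = -94778 - \left(\left(-5283315653\right) \left(- \frac{8}{255}\right) + \frac{210150}{-53 + 2 \cdot 67081}\right) = -94778 - \left(\frac{42266525224}{255} + \frac{210150}{-53 + 134162}\right) = -94778 - \left(\frac{42266525224}{255} + \frac{210150}{134109}\right) = -94778 - \left(\frac{42266525224}{255} + 210150 \cdot \frac{1}{134109}\right) = -94778 - \left(\frac{42266525224}{255} + \frac{23350}{14901}\right) = -94778 - \frac{69979277590786}{422195} = - \frac{70019292388496}{422195}$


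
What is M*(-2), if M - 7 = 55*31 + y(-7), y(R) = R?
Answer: -3410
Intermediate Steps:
M = 1705 (M = 7 + (55*31 - 7) = 7 + (1705 - 7) = 7 + 1698 = 1705)
M*(-2) = 1705*(-2) = -3410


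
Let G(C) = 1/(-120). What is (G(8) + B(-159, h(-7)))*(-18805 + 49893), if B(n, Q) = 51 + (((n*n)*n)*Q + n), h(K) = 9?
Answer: -16870160767966/15 ≈ -1.1247e+12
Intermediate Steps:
G(C) = -1/120
B(n, Q) = 51 + n + Q*n³ (B(n, Q) = 51 + ((n²*n)*Q + n) = 51 + (n³*Q + n) = 51 + (Q*n³ + n) = 51 + (n + Q*n³) = 51 + n + Q*n³)
(G(8) + B(-159, h(-7)))*(-18805 + 49893) = (-1/120 + (51 - 159 + 9*(-159)³))*(-18805 + 49893) = (-1/120 + (51 - 159 + 9*(-4019679)))*31088 = (-1/120 + (51 - 159 - 36177111))*31088 = (-1/120 - 36177219)*31088 = -4341266281/120*31088 = -16870160767966/15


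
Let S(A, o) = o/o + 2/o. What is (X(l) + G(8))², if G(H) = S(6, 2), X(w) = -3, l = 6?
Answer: 1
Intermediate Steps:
S(A, o) = 1 + 2/o
G(H) = 2 (G(H) = (2 + 2)/2 = (½)*4 = 2)
(X(l) + G(8))² = (-3 + 2)² = (-1)² = 1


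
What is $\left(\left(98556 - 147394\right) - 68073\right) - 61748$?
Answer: $-178659$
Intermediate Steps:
$\left(\left(98556 - 147394\right) - 68073\right) - 61748 = \left(-48838 - 68073\right) - 61748 = -116911 - 61748 = -178659$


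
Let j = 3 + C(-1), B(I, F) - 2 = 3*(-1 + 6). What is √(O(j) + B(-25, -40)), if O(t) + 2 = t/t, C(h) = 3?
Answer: 4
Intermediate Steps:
B(I, F) = 17 (B(I, F) = 2 + 3*(-1 + 6) = 2 + 3*5 = 2 + 15 = 17)
j = 6 (j = 3 + 3 = 6)
O(t) = -1 (O(t) = -2 + t/t = -2 + 1 = -1)
√(O(j) + B(-25, -40)) = √(-1 + 17) = √16 = 4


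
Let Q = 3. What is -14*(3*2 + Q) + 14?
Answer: -112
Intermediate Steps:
-14*(3*2 + Q) + 14 = -14*(3*2 + 3) + 14 = -14*(6 + 3) + 14 = -14*9 + 14 = -126 + 14 = -112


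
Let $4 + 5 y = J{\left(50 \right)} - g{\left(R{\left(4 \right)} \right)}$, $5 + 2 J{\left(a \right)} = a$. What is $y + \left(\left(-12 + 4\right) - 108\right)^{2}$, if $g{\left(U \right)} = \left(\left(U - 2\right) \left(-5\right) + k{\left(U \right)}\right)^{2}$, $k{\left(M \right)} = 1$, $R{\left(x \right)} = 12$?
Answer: $\frac{25959}{2} \approx 12980.0$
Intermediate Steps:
$J{\left(a \right)} = - \frac{5}{2} + \frac{a}{2}$
$g{\left(U \right)} = \left(11 - 5 U\right)^{2}$ ($g{\left(U \right)} = \left(\left(U - 2\right) \left(-5\right) + 1\right)^{2} = \left(\left(-2 + U\right) \left(-5\right) + 1\right)^{2} = \left(\left(10 - 5 U\right) + 1\right)^{2} = \left(11 - 5 U\right)^{2}$)
$y = - \frac{953}{2}$ ($y = - \frac{4}{5} + \frac{\left(- \frac{5}{2} + \frac{1}{2} \cdot 50\right) - \left(11 - 60\right)^{2}}{5} = - \frac{4}{5} + \frac{\left(- \frac{5}{2} + 25\right) - \left(11 - 60\right)^{2}}{5} = - \frac{4}{5} + \frac{\frac{45}{2} - \left(-49\right)^{2}}{5} = - \frac{4}{5} + \frac{\frac{45}{2} - 2401}{5} = - \frac{4}{5} + \frac{1}{5} \left(- \frac{4757}{2}\right) = - \frac{4}{5} - \frac{4757}{10} = - \frac{953}{2} \approx -476.5$)
$y + \left(\left(-12 + 4\right) - 108\right)^{2} = - \frac{953}{2} + \left(\left(-12 + 4\right) - 108\right)^{2} = - \frac{953}{2} + \left(-8 - 108\right)^{2} = - \frac{953}{2} + \left(-116\right)^{2} = - \frac{953}{2} + 13456 = \frac{25959}{2}$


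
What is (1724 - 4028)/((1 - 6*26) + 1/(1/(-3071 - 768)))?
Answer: 1152/1997 ≈ 0.57687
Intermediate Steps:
(1724 - 4028)/((1 - 6*26) + 1/(1/(-3071 - 768))) = -2304/((1 - 156) + 1/(1/(-3839))) = -2304/(-155 + 1/(-1/3839)) = -2304/(-155 - 3839) = -2304/(-3994) = -2304*(-1/3994) = 1152/1997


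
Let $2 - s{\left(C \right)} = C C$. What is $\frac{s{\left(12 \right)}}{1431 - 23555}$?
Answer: $\frac{71}{11062} \approx 0.0064184$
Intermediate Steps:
$s{\left(C \right)} = 2 - C^{2}$ ($s{\left(C \right)} = 2 - C C = 2 - C^{2}$)
$\frac{s{\left(12 \right)}}{1431 - 23555} = \frac{2 - 12^{2}}{1431 - 23555} = \frac{2 - 144}{-22124} = \left(2 - 144\right) \left(- \frac{1}{22124}\right) = \left(-142\right) \left(- \frac{1}{22124}\right) = \frac{71}{11062}$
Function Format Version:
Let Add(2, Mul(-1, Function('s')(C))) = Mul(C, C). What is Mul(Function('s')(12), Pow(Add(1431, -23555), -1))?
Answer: Rational(71, 11062) ≈ 0.0064184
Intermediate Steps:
Function('s')(C) = Add(2, Mul(-1, Pow(C, 2))) (Function('s')(C) = Add(2, Mul(-1, Mul(C, C))) = Add(2, Mul(-1, Pow(C, 2))))
Mul(Function('s')(12), Pow(Add(1431, -23555), -1)) = Mul(Add(2, Mul(-1, Pow(12, 2))), Pow(Add(1431, -23555), -1)) = Mul(Add(2, Mul(-1, 144)), Pow(-22124, -1)) = Mul(Add(2, -144), Rational(-1, 22124)) = Mul(-142, Rational(-1, 22124)) = Rational(71, 11062)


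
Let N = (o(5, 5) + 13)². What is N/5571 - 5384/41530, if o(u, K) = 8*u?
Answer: 43331753/115681815 ≈ 0.37458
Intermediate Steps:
N = 2809 (N = (8*5 + 13)² = (40 + 13)² = 53² = 2809)
N/5571 - 5384/41530 = 2809/5571 - 5384/41530 = 2809*(1/5571) - 5384*1/41530 = 2809/5571 - 2692/20765 = 43331753/115681815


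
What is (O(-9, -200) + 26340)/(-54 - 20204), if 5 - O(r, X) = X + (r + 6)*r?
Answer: -13259/10129 ≈ -1.3090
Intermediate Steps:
O(r, X) = 5 - X - r*(6 + r) (O(r, X) = 5 - (X + (r + 6)*r) = 5 - (X + (6 + r)*r) = 5 - (X + r*(6 + r)) = 5 + (-X - r*(6 + r)) = 5 - X - r*(6 + r))
(O(-9, -200) + 26340)/(-54 - 20204) = ((5 - 1*(-200) - 1*(-9)² - 6*(-9)) + 26340)/(-54 - 20204) = ((5 + 200 - 1*81 + 54) + 26340)/(-20258) = ((5 + 200 - 81 + 54) + 26340)*(-1/20258) = (178 + 26340)*(-1/20258) = 26518*(-1/20258) = -13259/10129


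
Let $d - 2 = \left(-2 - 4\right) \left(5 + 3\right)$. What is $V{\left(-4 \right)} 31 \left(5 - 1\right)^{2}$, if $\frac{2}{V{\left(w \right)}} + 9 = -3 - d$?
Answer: $\frac{496}{17} \approx 29.176$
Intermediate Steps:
$d = -46$ ($d = 2 + \left(-2 - 4\right) \left(5 + 3\right) = 2 - 48 = -46$)
$V{\left(w \right)} = \frac{1}{17}$ ($V{\left(w \right)} = \frac{2}{-9 - -43} = \frac{2}{-9 + \left(-3 + 46\right)} = \frac{2}{-9 + 43} = \frac{2}{34} = 2 \cdot \frac{1}{34} = \frac{1}{17}$)
$V{\left(-4 \right)} 31 \left(5 - 1\right)^{2} = \frac{1}{17} \cdot 31 \left(5 - 1\right)^{2} = \frac{31 \cdot 4^{2}}{17} = \frac{31}{17} \cdot 16 = \frac{496}{17}$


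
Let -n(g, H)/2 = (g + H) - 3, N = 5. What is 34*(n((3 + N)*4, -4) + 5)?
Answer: -1530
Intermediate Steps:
n(g, H) = 6 - 2*H - 2*g (n(g, H) = -2*((g + H) - 3) = -2*((H + g) - 3) = -2*(-3 + H + g) = 6 - 2*H - 2*g)
34*(n((3 + N)*4, -4) + 5) = 34*((6 - 2*(-4) - 2*(3 + 5)*4) + 5) = 34*((6 + 8 - 16*4) + 5) = 34*((6 + 8 - 2*32) + 5) = 34*((6 + 8 - 64) + 5) = 34*(-50 + 5) = 34*(-45) = -1530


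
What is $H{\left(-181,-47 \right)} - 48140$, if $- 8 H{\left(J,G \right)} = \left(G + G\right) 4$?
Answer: $-48093$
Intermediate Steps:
$H{\left(J,G \right)} = - G$ ($H{\left(J,G \right)} = - \frac{\left(G + G\right) 4}{8} = - \frac{2 G 4}{8} = - \frac{8 G}{8} = - G$)
$H{\left(-181,-47 \right)} - 48140 = \left(-1\right) \left(-47\right) - 48140 = 47 - 48140 = -48093$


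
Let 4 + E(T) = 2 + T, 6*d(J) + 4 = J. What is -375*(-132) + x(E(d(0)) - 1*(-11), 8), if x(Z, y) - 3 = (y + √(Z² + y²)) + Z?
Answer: 148558/3 + √1201/3 ≈ 49531.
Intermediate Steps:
d(J) = -⅔ + J/6
E(T) = -2 + T (E(T) = -4 + (2 + T) = -2 + T)
x(Z, y) = 3 + Z + y + √(Z² + y²) (x(Z, y) = 3 + ((y + √(Z² + y²)) + Z) = 3 + (Z + y + √(Z² + y²)) = 3 + Z + y + √(Z² + y²))
-375*(-132) + x(E(d(0)) - 1*(-11), 8) = -375*(-132) + (3 + ((-2 + (-⅔ + (⅙)*0)) - 1*(-11)) + 8 + √(((-2 + (-⅔ + (⅙)*0)) - 1*(-11))² + 8²)) = 49500 + (3 + ((-2 + (-⅔ + 0)) + 11) + 8 + √(((-2 + (-⅔ + 0)) + 11)² + 64)) = 49500 + (3 + ((-2 - ⅔) + 11) + 8 + √(((-2 - ⅔) + 11)² + 64)) = 49500 + (3 + (-8/3 + 11) + 8 + √((-8/3 + 11)² + 64)) = 49500 + (3 + 25/3 + 8 + √((25/3)² + 64)) = 49500 + (3 + 25/3 + 8 + √(625/9 + 64)) = 49500 + (3 + 25/3 + 8 + √(1201/9)) = 49500 + (3 + 25/3 + 8 + √1201/3) = 49500 + (58/3 + √1201/3) = 148558/3 + √1201/3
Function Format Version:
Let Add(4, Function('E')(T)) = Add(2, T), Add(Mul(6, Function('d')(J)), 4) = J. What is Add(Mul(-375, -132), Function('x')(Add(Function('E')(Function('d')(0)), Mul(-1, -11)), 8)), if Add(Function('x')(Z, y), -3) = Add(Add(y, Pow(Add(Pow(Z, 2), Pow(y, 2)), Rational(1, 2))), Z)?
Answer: Add(Rational(148558, 3), Mul(Rational(1, 3), Pow(1201, Rational(1, 2)))) ≈ 49531.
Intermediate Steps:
Function('d')(J) = Add(Rational(-2, 3), Mul(Rational(1, 6), J))
Function('E')(T) = Add(-2, T) (Function('E')(T) = Add(-4, Add(2, T)) = Add(-2, T))
Function('x')(Z, y) = Add(3, Z, y, Pow(Add(Pow(Z, 2), Pow(y, 2)), Rational(1, 2))) (Function('x')(Z, y) = Add(3, Add(Add(y, Pow(Add(Pow(Z, 2), Pow(y, 2)), Rational(1, 2))), Z)) = Add(3, Add(Z, y, Pow(Add(Pow(Z, 2), Pow(y, 2)), Rational(1, 2)))) = Add(3, Z, y, Pow(Add(Pow(Z, 2), Pow(y, 2)), Rational(1, 2))))
Add(Mul(-375, -132), Function('x')(Add(Function('E')(Function('d')(0)), Mul(-1, -11)), 8)) = Add(Mul(-375, -132), Add(3, Add(Add(-2, Add(Rational(-2, 3), Mul(Rational(1, 6), 0))), Mul(-1, -11)), 8, Pow(Add(Pow(Add(Add(-2, Add(Rational(-2, 3), Mul(Rational(1, 6), 0))), Mul(-1, -11)), 2), Pow(8, 2)), Rational(1, 2)))) = Add(49500, Add(3, Add(Add(-2, Add(Rational(-2, 3), 0)), 11), 8, Pow(Add(Pow(Add(Add(-2, Add(Rational(-2, 3), 0)), 11), 2), 64), Rational(1, 2)))) = Add(49500, Add(3, Add(Add(-2, Rational(-2, 3)), 11), 8, Pow(Add(Pow(Add(Add(-2, Rational(-2, 3)), 11), 2), 64), Rational(1, 2)))) = Add(49500, Add(3, Add(Rational(-8, 3), 11), 8, Pow(Add(Pow(Add(Rational(-8, 3), 11), 2), 64), Rational(1, 2)))) = Add(49500, Add(3, Rational(25, 3), 8, Pow(Add(Pow(Rational(25, 3), 2), 64), Rational(1, 2)))) = Add(49500, Add(3, Rational(25, 3), 8, Pow(Add(Rational(625, 9), 64), Rational(1, 2)))) = Add(49500, Add(3, Rational(25, 3), 8, Pow(Rational(1201, 9), Rational(1, 2)))) = Add(49500, Add(3, Rational(25, 3), 8, Mul(Rational(1, 3), Pow(1201, Rational(1, 2))))) = Add(49500, Add(Rational(58, 3), Mul(Rational(1, 3), Pow(1201, Rational(1, 2))))) = Add(Rational(148558, 3), Mul(Rational(1, 3), Pow(1201, Rational(1, 2))))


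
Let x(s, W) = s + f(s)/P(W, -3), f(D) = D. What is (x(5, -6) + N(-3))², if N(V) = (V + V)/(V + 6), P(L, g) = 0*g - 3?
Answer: 16/9 ≈ 1.7778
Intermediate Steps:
P(L, g) = -3 (P(L, g) = 0 - 3 = -3)
x(s, W) = 2*s/3 (x(s, W) = s + s/(-3) = s + s*(-⅓) = s - s/3 = 2*s/3)
N(V) = 2*V/(6 + V) (N(V) = (2*V)/(6 + V) = 2*V/(6 + V))
(x(5, -6) + N(-3))² = ((⅔)*5 + 2*(-3)/(6 - 3))² = (10/3 + 2*(-3)/3)² = (10/3 + 2*(-3)*(⅓))² = (10/3 - 2)² = (4/3)² = 16/9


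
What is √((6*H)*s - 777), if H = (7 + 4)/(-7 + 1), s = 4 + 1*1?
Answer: 8*I*√13 ≈ 28.844*I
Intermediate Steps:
s = 5 (s = 4 + 1 = 5)
H = -11/6 (H = 11/(-6) = 11*(-⅙) = -11/6 ≈ -1.8333)
√((6*H)*s - 777) = √((6*(-11/6))*5 - 777) = √(-11*5 - 777) = √(-55 - 777) = √(-832) = 8*I*√13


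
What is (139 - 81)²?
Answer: 3364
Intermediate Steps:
(139 - 81)² = 58² = 3364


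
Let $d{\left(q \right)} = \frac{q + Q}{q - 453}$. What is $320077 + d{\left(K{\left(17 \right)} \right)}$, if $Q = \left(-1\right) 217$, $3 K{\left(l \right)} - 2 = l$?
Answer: $\frac{107225953}{335} \approx 3.2008 \cdot 10^{5}$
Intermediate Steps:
$K{\left(l \right)} = \frac{2}{3} + \frac{l}{3}$
$Q = -217$
$d{\left(q \right)} = \frac{-217 + q}{-453 + q}$ ($d{\left(q \right)} = \frac{q - 217}{q - 453} = \frac{-217 + q}{-453 + q}$)
$320077 + d{\left(K{\left(17 \right)} \right)} = 320077 + \frac{-217 + \left(\frac{2}{3} + \frac{1}{3} \cdot 17\right)}{-453 + \left(\frac{2}{3} + \frac{1}{3} \cdot 17\right)} = 320077 + \frac{-217 + \left(\frac{2}{3} + \frac{17}{3}\right)}{-453 + \left(\frac{2}{3} + \frac{17}{3}\right)} = 320077 + \frac{-217 + \frac{19}{3}}{-453 + \frac{19}{3}} = 320077 + \frac{1}{- \frac{1340}{3}} \left(- \frac{632}{3}\right) = 320077 - - \frac{158}{335} = 320077 + \frac{158}{335} = \frac{107225953}{335}$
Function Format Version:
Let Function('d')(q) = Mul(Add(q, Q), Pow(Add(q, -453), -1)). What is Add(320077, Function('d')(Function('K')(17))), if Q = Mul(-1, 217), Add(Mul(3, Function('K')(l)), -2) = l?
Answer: Rational(107225953, 335) ≈ 3.2008e+5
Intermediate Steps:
Function('K')(l) = Add(Rational(2, 3), Mul(Rational(1, 3), l))
Q = -217
Function('d')(q) = Mul(Pow(Add(-453, q), -1), Add(-217, q)) (Function('d')(q) = Mul(Add(q, -217), Pow(Add(q, -453), -1)) = Mul(Add(-217, q), Pow(Add(-453, q), -1)) = Mul(Pow(Add(-453, q), -1), Add(-217, q)))
Add(320077, Function('d')(Function('K')(17))) = Add(320077, Mul(Pow(Add(-453, Add(Rational(2, 3), Mul(Rational(1, 3), 17))), -1), Add(-217, Add(Rational(2, 3), Mul(Rational(1, 3), 17))))) = Add(320077, Mul(Pow(Add(-453, Add(Rational(2, 3), Rational(17, 3))), -1), Add(-217, Add(Rational(2, 3), Rational(17, 3))))) = Add(320077, Mul(Pow(Add(-453, Rational(19, 3)), -1), Add(-217, Rational(19, 3)))) = Add(320077, Mul(Pow(Rational(-1340, 3), -1), Rational(-632, 3))) = Add(320077, Mul(Rational(-3, 1340), Rational(-632, 3))) = Add(320077, Rational(158, 335)) = Rational(107225953, 335)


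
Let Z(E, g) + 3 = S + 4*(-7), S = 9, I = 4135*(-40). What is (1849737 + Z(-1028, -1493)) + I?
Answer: 1684315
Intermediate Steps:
I = -165400
Z(E, g) = -22 (Z(E, g) = -3 + (9 + 4*(-7)) = -3 + (9 - 28) = -3 - 19 = -22)
(1849737 + Z(-1028, -1493)) + I = (1849737 - 22) - 165400 = 1849715 - 165400 = 1684315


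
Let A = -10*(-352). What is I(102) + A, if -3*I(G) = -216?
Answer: 3592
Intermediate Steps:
I(G) = 72 (I(G) = -⅓*(-216) = 72)
A = 3520
I(102) + A = 72 + 3520 = 3592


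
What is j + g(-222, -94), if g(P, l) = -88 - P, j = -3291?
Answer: -3157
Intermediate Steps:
j + g(-222, -94) = -3291 + (-88 - 1*(-222)) = -3291 + (-88 + 222) = -3291 + 134 = -3157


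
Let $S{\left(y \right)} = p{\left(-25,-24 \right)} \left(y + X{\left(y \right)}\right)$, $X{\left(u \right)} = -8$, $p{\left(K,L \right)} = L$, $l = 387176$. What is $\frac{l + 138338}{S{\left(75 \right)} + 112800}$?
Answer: $\frac{262757}{55596} \approx 4.7262$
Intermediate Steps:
$S{\left(y \right)} = 192 - 24 y$ ($S{\left(y \right)} = - 24 \left(y - 8\right) = - 24 \left(-8 + y\right) = 192 - 24 y$)
$\frac{l + 138338}{S{\left(75 \right)} + 112800} = \frac{387176 + 138338}{\left(192 - 1800\right) + 112800} = \frac{525514}{\left(192 - 1800\right) + 112800} = \frac{525514}{-1608 + 112800} = \frac{525514}{111192} = 525514 \cdot \frac{1}{111192} = \frac{262757}{55596}$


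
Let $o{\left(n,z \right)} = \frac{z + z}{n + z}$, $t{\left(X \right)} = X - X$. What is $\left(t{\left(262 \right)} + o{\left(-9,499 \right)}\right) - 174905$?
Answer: $- \frac{42851226}{245} \approx -1.749 \cdot 10^{5}$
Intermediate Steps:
$t{\left(X \right)} = 0$
$o{\left(n,z \right)} = \frac{2 z}{n + z}$
$\left(t{\left(262 \right)} + o{\left(-9,499 \right)}\right) - 174905 = \left(0 + 2 \cdot 499 \frac{1}{-9 + 499}\right) - 174905 = \left(0 + 2 \cdot 499 \cdot \frac{1}{490}\right) - 174905 = \left(0 + \frac{499}{245}\right) - 174905 = \frac{499}{245} - 174905 = - \frac{42851226}{245}$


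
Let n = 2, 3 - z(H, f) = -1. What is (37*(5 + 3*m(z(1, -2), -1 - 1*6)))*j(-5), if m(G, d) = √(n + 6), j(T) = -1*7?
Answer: -1295 - 1554*√2 ≈ -3492.7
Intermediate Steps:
j(T) = -7
z(H, f) = 4 (z(H, f) = 3 - 1*(-1) = 3 + 1 = 4)
m(G, d) = 2*√2 (m(G, d) = √(2 + 6) = √8 = 2*√2)
(37*(5 + 3*m(z(1, -2), -1 - 1*6)))*j(-5) = (37*(5 + 3*(2*√2)))*(-7) = (37*(5 + 6*√2))*(-7) = (185 + 222*√2)*(-7) = -1295 - 1554*√2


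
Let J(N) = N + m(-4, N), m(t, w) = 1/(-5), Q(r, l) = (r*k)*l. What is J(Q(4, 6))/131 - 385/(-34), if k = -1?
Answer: 248061/22270 ≈ 11.139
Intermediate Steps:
Q(r, l) = -l*r (Q(r, l) = (r*(-1))*l = (-r)*l = -l*r)
m(t, w) = -⅕
J(N) = -⅕ + N (J(N) = N - ⅕ = -⅕ + N)
J(Q(4, 6))/131 - 385/(-34) = (-⅕ - 1*6*4)/131 - 385/(-34) = (-⅕ - 24)*(1/131) - 385*(-1/34) = -121/5*1/131 + 385/34 = -121/655 + 385/34 = 248061/22270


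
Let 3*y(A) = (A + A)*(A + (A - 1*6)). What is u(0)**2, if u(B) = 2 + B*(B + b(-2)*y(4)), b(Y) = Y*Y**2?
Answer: 4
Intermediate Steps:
y(A) = 2*A*(-6 + 2*A)/3 (y(A) = ((A + A)*(A + (A - 1*6)))/3 = ((2*A)*(A + (A - 6)))/3 = ((2*A)*(A + (-6 + A)))/3 = ((2*A)*(-6 + 2*A))/3 = (2*A*(-6 + 2*A))/3 = 2*A*(-6 + 2*A)/3)
b(Y) = Y**3
u(B) = 2 + B*(-128/3 + B) (u(B) = 2 + B*(B + (-2)**3*((4/3)*4*(-3 + 4))) = 2 + B*(B - 32*4/3) = 2 + B*(B - 8*16/3) = 2 + B*(B - 128/3) = 2 + B*(-128/3 + B))
u(0)**2 = (2 + 0**2 - 128/3*0)**2 = (2 + 0 + 0)**2 = 2**2 = 4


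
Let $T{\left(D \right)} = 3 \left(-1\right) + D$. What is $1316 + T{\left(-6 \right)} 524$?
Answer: $-3400$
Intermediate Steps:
$T{\left(D \right)} = -3 + D$
$1316 + T{\left(-6 \right)} 524 = 1316 + \left(-3 - 6\right) 524 = 1316 - 4716 = -3400$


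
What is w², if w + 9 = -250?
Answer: 67081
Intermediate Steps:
w = -259 (w = -9 - 250 = -259)
w² = (-259)² = 67081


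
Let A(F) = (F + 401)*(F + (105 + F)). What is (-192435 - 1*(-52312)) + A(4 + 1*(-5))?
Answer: -98923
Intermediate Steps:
A(F) = (105 + 2*F)*(401 + F) (A(F) = (401 + F)*(105 + 2*F) = (105 + 2*F)*(401 + F))
(-192435 - 1*(-52312)) + A(4 + 1*(-5)) = (-192435 - 1*(-52312)) + (42105 + 2*(4 + 1*(-5))² + 907*(4 + 1*(-5))) = (-192435 + 52312) + (42105 + 2*(4 - 5)² + 907*(4 - 5)) = -140123 + (42105 + 2*(-1)² + 907*(-1)) = -140123 + (42105 + 2*1 - 907) = -140123 + (42105 + 2 - 907) = -140123 + 41200 = -98923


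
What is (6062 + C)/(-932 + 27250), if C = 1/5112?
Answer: 30988945/134537616 ≈ 0.23034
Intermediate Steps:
C = 1/5112 ≈ 0.00019562
(6062 + C)/(-932 + 27250) = (6062 + 1/5112)/(-932 + 27250) = (30988945/5112)/26318 = (30988945/5112)*(1/26318) = 30988945/134537616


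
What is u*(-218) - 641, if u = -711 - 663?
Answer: 298891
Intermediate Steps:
u = -1374
u*(-218) - 641 = -1374*(-218) - 641 = 299532 - 641 = 298891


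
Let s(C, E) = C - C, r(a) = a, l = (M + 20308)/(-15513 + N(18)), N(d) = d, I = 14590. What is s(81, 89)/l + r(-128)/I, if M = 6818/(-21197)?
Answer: -64/7295 ≈ -0.0087731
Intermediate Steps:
M = -6818/21197 (M = 6818*(-1/21197) = -6818/21197 ≈ -0.32165)
l = -143487286/109482505 (l = (-6818/21197 + 20308)/(-15513 + 18) = (430461858/21197)/(-15495) = (430461858/21197)*(-1/15495) = -143487286/109482505 ≈ -1.3106)
s(C, E) = 0
s(81, 89)/l + r(-128)/I = 0/(-143487286/109482505) - 128/14590 = 0*(-109482505/143487286) - 128*1/14590 = 0 - 64/7295 = -64/7295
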